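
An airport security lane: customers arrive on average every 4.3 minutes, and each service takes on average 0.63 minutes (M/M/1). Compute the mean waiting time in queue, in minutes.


λ = 60/4.3 = 13.9535 /hr
μ = 60/0.63 = 95.2381 /hr
ρ = λ/μ = 13.9535/95.2381 = 0.1465
Wq = ρ/(μ−λ) = 0.1465/(95.2381−13.9535) = 0.001802 hr
In minutes: 0.001802·60 = 0.1081 min

Final: 0.1081 min


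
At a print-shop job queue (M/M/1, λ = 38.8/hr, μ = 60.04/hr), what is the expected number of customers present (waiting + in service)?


ρ = λ/μ = 38.8/60.04 = 0.6462
L = ρ/(1−ρ) = 0.6462/(1 − 0.6462) = 0.6462/0.3538 = 1.8267

Final: 1.8267


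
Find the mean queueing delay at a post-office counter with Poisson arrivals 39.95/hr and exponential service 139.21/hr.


ρ = 39.95/139.21 = 0.2870
Wq = ρ/(μ−λ) = 0.2870/(139.21 − 39.95) = 0.2870/99.26 = 0.002891 hr

Final: 0.002891 hr


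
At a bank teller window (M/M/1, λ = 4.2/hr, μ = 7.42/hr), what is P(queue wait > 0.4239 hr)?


ρ = 4.2/7.42 = 0.5660
P(Wq > t) = ρ·e^{−(μ−λ)t} = 0.5660·e^{−1.3650}
= 0.5660·0.255391 = 0.144561

Final: 0.144561


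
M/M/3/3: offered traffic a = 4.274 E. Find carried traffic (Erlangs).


B(3,4.274) = 0.474557 (Erlang-B)
Carried load = a(1 − B) = 4.274·(1 − 0.474557) = 4.274·0.525443 = 2.2457 E

Final: 2.2457 Erlangs


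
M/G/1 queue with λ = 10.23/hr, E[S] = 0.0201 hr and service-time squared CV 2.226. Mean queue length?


ρ = λ·E[S] = 10.23·0.0201 = 0.2056
Lq = ρ²(1+C_s²)/(2(1−ρ)) = 0.04228·(1+2.226)/(2·0.7944)
= 0.04228·3.2260/1.5888 = 0.08585

Final: 0.08585


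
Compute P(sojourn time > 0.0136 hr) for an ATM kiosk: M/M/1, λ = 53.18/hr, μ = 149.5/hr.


W ~ Exponential(μ−λ) for M/M/1.
μ − λ = 149.5 − 53.18 = 96.3200
P(W > t) = e^{−(μ−λ)t} = e^{−1.3100} = 0.269833

Final: 0.269833


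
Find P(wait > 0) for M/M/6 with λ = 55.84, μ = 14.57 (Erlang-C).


a = λ/μ = 3.8325; ρ = a/6 = 0.6388
P₀ = 0.020152 (from M/M/c formula)
C(c,a) = [a^c/(c!(1−ρ))]·P₀ = [3168.94825/(720·0.3612)]·0.020152
= 12.18376·0.020152 = 0.245529

Final: 0.245529


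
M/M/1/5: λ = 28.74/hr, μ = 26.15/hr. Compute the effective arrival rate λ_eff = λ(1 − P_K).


ρ = 1.0990; P_K = (1−ρ)ρ^5/(1−ρ^6) = 0.208331
λ_eff = λ(1 − P_K) = 28.74·(1 − 0.208331) = 28.74·0.791669 = 22.7526 /hr

Final: 22.7526 /hr


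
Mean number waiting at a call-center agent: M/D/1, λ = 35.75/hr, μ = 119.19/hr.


ρ = 35.75/119.19 = 0.2999
M/D/1: Lq = ρ²/(2(1−ρ)) = 0.08996/(2·0.7001) = 0.06426

Final: 0.06426


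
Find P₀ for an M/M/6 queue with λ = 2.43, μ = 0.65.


a = λ/μ = 2.43/0.65 = 3.7385; ρ = a/c = 0.6231
Σ_{k=0}^{5} a^k/k! (terms k=0..5) = 1.00000 + 3.73846 + 6.98805 + 8.70818 + 8.13880 + 6.08532 = 34.65881
Tail: a^6/(6!(1−ρ)) = 2729.96766/(720·0.3769) = 10.05940
P₀ = 1/(34.65881 + 10.05940) = 1/44.71822 = 0.022362

Final: 0.022362


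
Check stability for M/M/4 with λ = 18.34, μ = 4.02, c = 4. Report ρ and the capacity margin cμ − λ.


Total capacity cμ = 4·4.02 = 16.08/hr
ρ = λ/(cμ) = 18.34/16.08 = 1.1405
Stable ⇔ ρ < 1: NO
Spare capacity = cμ − λ = 16.08 − 18.34 = -2.26/hr

Final: ρ = 1.1405; unstable; margin = -2.26/hr


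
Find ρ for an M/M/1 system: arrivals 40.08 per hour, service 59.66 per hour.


ρ = λ/μ = 40.08/59.66 = 0.6718

Final: 0.6718


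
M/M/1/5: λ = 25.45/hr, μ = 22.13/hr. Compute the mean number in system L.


ρ = 25.45/22.13 = 1.1500
L = ρ[1 − (K+1)ρ^K + Kρ^(K+1)] / [(1−ρ)(1−ρ^(K+1))]
Numerator: 1.1500·(1 − 6·2.011555 + 5·2.313333) = 0.571951
Denominator: (-0.1500)·(-1.313333) = 0.197030
L = 0.571951/0.197030 = 2.9029

Final: 2.9029


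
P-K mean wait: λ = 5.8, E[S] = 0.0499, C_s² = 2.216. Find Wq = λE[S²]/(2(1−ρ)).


ρ = λ·E[S] = 5.8·0.0499 = 0.2894
E[S²] = E[S]²(1+C_s²) = 0.0499²·(1+2.216) = 0.008008
Wq = λ·E[S²]/(2(1−ρ)) = 5.8·0.008008/(2·0.7106) = 0.03268 hr

Final: 0.03268 hr


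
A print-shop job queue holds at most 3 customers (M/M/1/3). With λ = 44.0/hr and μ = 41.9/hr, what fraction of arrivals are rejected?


ρ = λ/μ = 44.0/41.9 = 1.0501
P_K = (1−ρ)ρ^K/(1−ρ^(K+1)) = (-0.05012·1.158020)/(1 − 1.216059)
= -0.058039/-0.216059 = 0.268627

Final: 0.268627


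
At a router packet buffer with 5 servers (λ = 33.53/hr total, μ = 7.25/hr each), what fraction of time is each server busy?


ρ = λ/(cμ) = 33.53/(5·7.25) = 33.53/36.25 = 0.9250

Final: 0.9250


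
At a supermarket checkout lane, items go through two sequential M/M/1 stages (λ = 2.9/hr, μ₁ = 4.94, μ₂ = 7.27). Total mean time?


Each node sees arrival rate λ = 2.9/hr (tandem ⇒ throughput preserved).
W₁ = 1/(μ₁−λ) = 1/(4.94−2.9) = 0.49020 hr
W₂ = 1/(μ₂−λ) = 1/(7.27−2.9) = 0.22883 hr
W_total = W₁ + W₂ = 0.49020 + 0.22883 = 0.71903 hr

Final: 0.71903 hr


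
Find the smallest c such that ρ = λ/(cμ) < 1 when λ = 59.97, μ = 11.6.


Stability requires cμ > λ ⇔ c > λ/μ.
λ/μ = 59.97/11.6 = 5.1698
Minimum integer c = ⌊5.1698⌋ + 1 = 6
Check: 6·11.6 = 69.60 > 59.97, while 5·11.6 = 58.00 ≤ 59.97

Final: 6 servers


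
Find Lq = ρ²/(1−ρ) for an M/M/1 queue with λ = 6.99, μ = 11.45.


ρ = 6.99/11.45 = 0.6105
Lq = ρ²/(1−ρ) = 0.3727/0.3895 = 0.9568

Final: 0.9568


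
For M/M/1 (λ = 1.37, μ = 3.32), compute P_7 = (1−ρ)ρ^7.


ρ = 1.37/3.32 = 0.4127
P_n = (1−ρ)·ρ^n = (1 − 0.4127)·0.4127^7 = 0.5873·0.002037 = 0.001197

Final: 0.001197


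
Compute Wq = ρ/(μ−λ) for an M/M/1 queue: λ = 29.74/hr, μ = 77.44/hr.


ρ = 29.74/77.44 = 0.3840
Wq = ρ/(μ−λ) = 0.3840/(77.44 − 29.74) = 0.3840/47.70 = 0.008051 hr

Final: 0.008051 hr


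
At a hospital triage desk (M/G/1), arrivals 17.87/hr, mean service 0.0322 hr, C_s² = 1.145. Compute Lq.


ρ = λ·E[S] = 17.87·0.0322 = 0.5754
Lq = ρ²(1+C_s²)/(2(1−ρ)) = 0.3311·(1+1.145)/(2·0.4246)
= 0.3311·2.1450/0.8492 = 0.83636

Final: 0.83636


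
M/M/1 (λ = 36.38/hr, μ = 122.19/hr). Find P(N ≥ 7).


ρ = 36.38/122.19 = 0.2977
P(N ≥ n) = ρ^n = 0.2977^7 = 0.0002074

Final: 0.0002074


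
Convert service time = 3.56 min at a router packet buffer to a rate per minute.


μ = 1/(service time) in consistent units.
1 minute = 1 min, so μ = 1/3.56 = 0.2809 per minute

Final: 0.2809 /min


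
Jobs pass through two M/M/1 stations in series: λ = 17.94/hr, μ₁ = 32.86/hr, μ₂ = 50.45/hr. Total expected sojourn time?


Each node sees arrival rate λ = 17.94/hr (tandem ⇒ throughput preserved).
W₁ = 1/(μ₁−λ) = 1/(32.86−17.94) = 0.06702 hr
W₂ = 1/(μ₂−λ) = 1/(50.45−17.94) = 0.03076 hr
W_total = W₁ + W₂ = 0.06702 + 0.03076 = 0.09778 hr

Final: 0.09778 hr


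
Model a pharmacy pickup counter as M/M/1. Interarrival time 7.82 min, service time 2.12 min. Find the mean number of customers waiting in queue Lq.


λ = 60/7.82 = 7.6726 /hr
μ = 60/2.12 = 28.3019 /hr
ρ = λ/μ = 7.6726/28.3019 = 0.2711
Lq = ρ²/(1−ρ) = 0.07350/0.7289 = 0.1008

Final: 0.1008


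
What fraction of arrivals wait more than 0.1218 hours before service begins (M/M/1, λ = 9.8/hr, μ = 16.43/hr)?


ρ = 9.8/16.43 = 0.5965
P(Wq > t) = ρ·e^{−(μ−λ)t} = 0.5965·e^{−0.8075}
= 0.5965·0.445956 = 0.266000

Final: 0.266000


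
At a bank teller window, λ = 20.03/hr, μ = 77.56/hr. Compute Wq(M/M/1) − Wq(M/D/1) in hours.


ρ = 20.03/77.56 = 0.2583
Wq(M/M/1) = ρ/(μ−λ) = 0.2583/57.53 = 0.004489 hr
Wq(M/D/1) = ρ/(2(μ−λ)) = 0.002244 hr
Savings = 0.004489 − 0.002244 = 0.002244 hr

Final: 0.002244 hr


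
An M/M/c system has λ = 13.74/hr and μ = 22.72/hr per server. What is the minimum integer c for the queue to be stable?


Stability requires cμ > λ ⇔ c > λ/μ.
λ/μ = 13.74/22.72 = 0.6048
Minimum integer c = ⌊0.6048⌋ + 1 = 1
Check: 1·22.72 = 22.72 > 13.74, while 0·22.72 = 0.00 ≤ 13.74

Final: 1 servers


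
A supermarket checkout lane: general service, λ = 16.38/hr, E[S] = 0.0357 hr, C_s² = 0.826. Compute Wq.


ρ = λ·E[S] = 16.38·0.0357 = 0.5848
E[S²] = E[S]²(1+C_s²) = 0.0357²·(1+0.826) = 0.002327
Wq = λ·E[S²]/(2(1−ρ)) = 16.38·0.002327/(2·0.4152) = 0.04590 hr

Final: 0.04590 hr


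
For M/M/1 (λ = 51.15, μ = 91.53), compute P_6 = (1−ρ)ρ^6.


ρ = 51.15/91.53 = 0.5588
P_n = (1−ρ)·ρ^n = (1 − 0.5588)·0.5588^6 = 0.4412·0.030457 = 0.013437

Final: 0.013437


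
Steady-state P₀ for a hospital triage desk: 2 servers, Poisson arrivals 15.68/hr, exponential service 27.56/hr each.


a = λ/μ = 15.68/27.56 = 0.5689; ρ = a/c = 0.2845
Σ_{k=0}^{1} a^k/k! (terms k=0..1) = 1.00000 + 0.56894 = 1.56894
Tail: a^2/(2!(1−ρ)) = 0.32369/(2·0.7155) = 0.22619
P₀ = 1/(1.56894 + 0.22619) = 1/1.79513 = 0.557062

Final: 0.557062


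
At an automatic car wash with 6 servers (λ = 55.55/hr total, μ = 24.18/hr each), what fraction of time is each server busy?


ρ = λ/(cμ) = 55.55/(6·24.18) = 55.55/145.08 = 0.3829

Final: 0.3829


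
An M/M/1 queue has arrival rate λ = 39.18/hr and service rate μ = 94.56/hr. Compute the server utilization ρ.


ρ = λ/μ = 39.18/94.56 = 0.4143

Final: 0.4143


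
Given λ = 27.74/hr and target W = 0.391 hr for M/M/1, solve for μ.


W = 1/(μ−λ) ⇒ μ − λ = 1/W = 1/0.391 = 2.5575
μ = λ + 1/W = 27.74 + 2.5575 = 30.2975 per hr

Final: 30.2975 /hr


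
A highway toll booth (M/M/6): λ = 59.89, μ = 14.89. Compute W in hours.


a = 4.0222; ρ = 0.6704; P₀ = 0.016267
Lq = P₀·a^c·ρ/(c!(1−ρ)²) = 0.59016
Wq = Lq/λ = 0.59016/59.89 = 0.009854 hr
W = Wq + 1/μ = 0.009854 + 0.06716 = 0.07701 hr

Final: 0.07701 hr


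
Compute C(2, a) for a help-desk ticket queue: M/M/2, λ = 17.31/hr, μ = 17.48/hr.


a = λ/μ = 0.9903; ρ = a/2 = 0.4951
P₀ = 0.337670 (from M/M/c formula)
C(c,a) = [a^c/(c!(1−ρ))]·P₀ = [0.98064/(2·0.5049)]·0.337670
= 0.97120·0.337670 = 0.327944

Final: 0.327944


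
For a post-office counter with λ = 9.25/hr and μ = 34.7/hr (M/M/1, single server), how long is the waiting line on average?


ρ = 9.25/34.7 = 0.2666
Lq = ρ²/(1−ρ) = 0.07106/0.7334 = 0.09689

Final: 0.09689


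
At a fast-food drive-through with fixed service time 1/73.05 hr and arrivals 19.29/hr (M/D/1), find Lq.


ρ = 19.29/73.05 = 0.2641
M/D/1: Lq = ρ²/(2(1−ρ)) = 0.06973/(2·0.7359) = 0.04738

Final: 0.04738


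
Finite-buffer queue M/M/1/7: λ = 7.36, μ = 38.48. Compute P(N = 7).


ρ = λ/μ = 7.36/38.48 = 0.1913
P_K = (1−ρ)ρ^K/(1−ρ^(K+1)) = (0.8087·0.000009365)/(1 − 0.000001791)
= 0.000007574/0.999998 = 0.000007574

Final: 0.000007574


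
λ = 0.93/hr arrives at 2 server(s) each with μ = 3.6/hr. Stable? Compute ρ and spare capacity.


Total capacity cμ = 2·3.6 = 7.20/hr
ρ = λ/(cμ) = 0.93/7.20 = 0.1292
Stable ⇔ ρ < 1: YES
Spare capacity = cμ − λ = 7.20 − 0.93 = 6.27/hr

Final: ρ = 0.1292; stable; margin = 6.27/hr


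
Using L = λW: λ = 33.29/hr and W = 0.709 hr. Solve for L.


L = λW = 33.29·0.709 = 23.6026

Final: 23.6026


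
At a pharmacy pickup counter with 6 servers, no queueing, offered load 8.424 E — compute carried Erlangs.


B(6,8.424) = 0.412165 (Erlang-B)
Carried load = a(1 − B) = 8.424·(1 − 0.412165) = 8.424·0.587835 = 4.9519 E

Final: 4.9519 Erlangs


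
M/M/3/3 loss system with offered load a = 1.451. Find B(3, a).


B(c,a) = (a^c/c!) / Σ_{k=0}^{c} a^k/k!
a^3/3! = 0.509156
Σ terms (k=0..3): 1.00000 + 1.45100 + 1.05270 + 0.50916 = 4.012857
B = 0.509156/4.012857 = 0.126881

Final: 0.126881


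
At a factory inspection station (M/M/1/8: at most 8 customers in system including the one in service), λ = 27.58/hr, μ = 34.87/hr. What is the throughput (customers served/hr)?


ρ = 0.7909; P_K = (1−ρ)ρ^8/(1−ρ^9) = 0.036433
λ_eff = λ(1 − P_K) = 27.58·(1 − 0.036433) = 27.58·0.963567 = 26.5752 /hr

Final: 26.5752 /hr


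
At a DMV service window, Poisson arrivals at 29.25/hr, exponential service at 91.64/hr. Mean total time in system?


W = 1/(μ−λ) = 1/(91.64 − 29.25) = 1/62.39 = 0.01603 hr

Final: 0.01603 hr


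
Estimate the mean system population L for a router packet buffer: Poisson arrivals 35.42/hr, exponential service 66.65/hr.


ρ = λ/μ = 35.42/66.65 = 0.5314
L = ρ/(1−ρ) = 0.5314/(1 − 0.5314) = 0.5314/0.4686 = 1.1342

Final: 1.1342


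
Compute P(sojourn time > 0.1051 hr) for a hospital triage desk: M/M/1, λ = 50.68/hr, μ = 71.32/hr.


W ~ Exponential(μ−λ) for M/M/1.
μ − λ = 71.32 − 50.68 = 20.6400
P(W > t) = e^{−(μ−λ)t} = e^{−2.1693} = 0.114262

Final: 0.114262


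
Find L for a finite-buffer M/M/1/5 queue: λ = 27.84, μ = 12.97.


ρ = 27.84/12.97 = 2.1465
L = ρ[1 − (K+1)ρ^K + Kρ^(K+1)] / [(1−ρ)(1−ρ^(K+1))]
Numerator: 2.1465·(1 − 6·45.566563 + 5·97.808259) = 465.020119
Denominator: (-1.1465)·(-96.808259) = 110.989885
L = 465.020119/110.989885 = 4.1898

Final: 4.1898


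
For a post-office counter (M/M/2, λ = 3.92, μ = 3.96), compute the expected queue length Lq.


a = λ/μ = 0.9899; ρ = a/2 = 0.4949
P₀ = 0.337838
Lq = P₀·a^c·ρ / (c!·(1−ρ)²) = 0.337838·0.97990·0.4949/(2·0.25508)
= 0.32118

Final: 0.32118


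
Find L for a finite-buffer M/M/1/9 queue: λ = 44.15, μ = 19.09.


ρ = 44.15/19.09 = 2.3127
L = ρ[1 − (K+1)ρ^K + Kρ^(K+1)] / [(1−ρ)(1−ρ^(K+1))]
Numerator: 2.3127·(1 − 10·1892.879709 + 9·4377.718132) = 47345.419502
Denominator: (-1.3127)·(-4376.718132) = 5745.445594
L = 47345.419502/5745.445594 = 8.2405

Final: 8.2405


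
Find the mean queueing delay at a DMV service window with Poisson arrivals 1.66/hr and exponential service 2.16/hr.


ρ = 1.66/2.16 = 0.7685
Wq = ρ/(μ−λ) = 0.7685/(2.16 − 1.66) = 0.7685/0.5000 = 1.5370 hr

Final: 1.5370 hr


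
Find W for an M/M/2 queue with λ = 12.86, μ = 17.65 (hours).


a = 0.7286; ρ = 0.3643; P₀ = 0.465947
Lq = P₀·a^c·ρ/(c!(1−ρ)²) = 0.11150
Wq = Lq/λ = 0.11150/12.86 = 0.008670 hr
W = Wq + 1/μ = 0.008670 + 0.05666 = 0.06533 hr

Final: 0.06533 hr


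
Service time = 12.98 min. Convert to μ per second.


μ = 1/(service time) in consistent units.
1 second = 0.0166667 min, so μ = 0.0166667/12.98 = 0.001284 per second

Final: 0.001284 /sec


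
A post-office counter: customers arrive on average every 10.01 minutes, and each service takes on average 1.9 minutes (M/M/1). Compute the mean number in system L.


λ = 60/10.01 = 5.9940 /hr
μ = 60/1.9 = 31.5789 /hr
ρ = λ/μ = 5.9940/31.5789 = 0.1898
L = ρ/(1−ρ) = 0.1898/0.8102 = 0.2343

Final: 0.2343


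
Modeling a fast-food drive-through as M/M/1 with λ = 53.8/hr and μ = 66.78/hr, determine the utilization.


ρ = λ/μ = 53.8/66.78 = 0.8056

Final: 0.8056


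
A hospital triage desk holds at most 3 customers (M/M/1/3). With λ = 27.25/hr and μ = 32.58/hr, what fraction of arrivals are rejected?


ρ = λ/μ = 27.25/32.58 = 0.8364
P_K = (1−ρ)ρ^K/(1−ρ^(K+1)) = (0.1636·0.585122)/(1 − 0.489397)
= 0.095724/0.510603 = 0.187473

Final: 0.187473


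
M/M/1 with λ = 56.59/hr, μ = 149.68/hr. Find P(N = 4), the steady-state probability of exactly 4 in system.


ρ = 56.59/149.68 = 0.3781
P_n = (1−ρ)·ρ^n = (1 − 0.3781)·0.3781^4 = 0.6219·0.020432 = 0.012707

Final: 0.012707


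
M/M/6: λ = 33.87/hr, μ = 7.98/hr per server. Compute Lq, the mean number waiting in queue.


a = λ/μ = 4.2444; ρ = a/6 = 0.7074
P₀ = 0.012540
Lq = P₀·a^c·ρ / (c!·(1−ρ)²) = 0.012540·5846.20220·0.7074/(720·0.08562)
= 0.84126

Final: 0.84126


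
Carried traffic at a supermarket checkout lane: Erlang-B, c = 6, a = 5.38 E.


B(6,5.38) = 0.220193 (Erlang-B)
Carried load = a(1 − B) = 5.38·(1 − 0.220193) = 5.38·0.779807 = 4.1954 E

Final: 4.1954 Erlangs


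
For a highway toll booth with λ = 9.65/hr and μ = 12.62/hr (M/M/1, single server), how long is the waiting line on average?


ρ = 9.65/12.62 = 0.7647
Lq = ρ²/(1−ρ) = 0.5847/0.2353 = 2.4845

Final: 2.4845


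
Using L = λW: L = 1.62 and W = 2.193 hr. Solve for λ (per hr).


λ = L/W = 1.62/2.193 = 0.7387 /hr

Final: 0.7387 /hr


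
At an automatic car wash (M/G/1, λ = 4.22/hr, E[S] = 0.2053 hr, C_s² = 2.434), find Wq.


ρ = λ·E[S] = 4.22·0.2053 = 0.8664
E[S²] = E[S]²(1+C_s²) = 0.2053²·(1+2.434) = 0.144737
Wq = λ·E[S²]/(2(1−ρ)) = 4.22·0.144737/(2·0.1336) = 2.28530 hr

Final: 2.28530 hr


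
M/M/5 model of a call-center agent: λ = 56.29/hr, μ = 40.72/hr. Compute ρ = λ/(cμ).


ρ = λ/(cμ) = 56.29/(5·40.72) = 56.29/203.60 = 0.2765

Final: 0.2765


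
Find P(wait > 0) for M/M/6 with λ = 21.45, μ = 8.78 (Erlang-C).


a = λ/μ = 2.4431; ρ = a/6 = 0.4072
P₀ = 0.086466 (from M/M/c formula)
C(c,a) = [a^c/(c!(1−ρ))]·P₀ = [212.61636/(720·0.5928)]·0.086466
= 0.49812·0.086466 = 0.043071

Final: 0.043071


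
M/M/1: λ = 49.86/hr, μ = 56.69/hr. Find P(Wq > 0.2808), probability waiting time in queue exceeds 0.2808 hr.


ρ = 49.86/56.69 = 0.8795
P(Wq > t) = ρ·e^{−(μ−λ)t} = 0.8795·e^{−1.9179}
= 0.8795·0.146920 = 0.129220

Final: 0.129220


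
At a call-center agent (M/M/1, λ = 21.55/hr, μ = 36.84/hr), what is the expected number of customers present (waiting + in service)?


ρ = λ/μ = 21.55/36.84 = 0.5850
L = ρ/(1−ρ) = 0.5850/(1 − 0.5850) = 0.5850/0.4150 = 1.4094

Final: 1.4094


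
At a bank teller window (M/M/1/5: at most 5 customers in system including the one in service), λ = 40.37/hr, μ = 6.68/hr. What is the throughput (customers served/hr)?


ρ = 6.0434; P_K = (1−ρ)ρ^5/(1−ρ^6) = 0.834548
λ_eff = λ(1 − P_K) = 40.37·(1 − 0.834548) = 40.37·0.165452 = 6.6793 /hr

Final: 6.6793 /hr


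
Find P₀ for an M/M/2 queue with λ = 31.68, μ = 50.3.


a = λ/μ = 31.68/50.3 = 0.6298; ρ = a/c = 0.3149
Σ_{k=0}^{1} a^k/k! (terms k=0..1) = 1.00000 + 0.62982 = 1.62982
Tail: a^2/(2!(1−ρ)) = 0.39667/(2·0.6851) = 0.28951
P₀ = 1/(1.62982 + 0.28951) = 1/1.91933 = 0.521016

Final: 0.521016


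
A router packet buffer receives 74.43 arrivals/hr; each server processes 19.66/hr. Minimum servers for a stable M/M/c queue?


Stability requires cμ > λ ⇔ c > λ/μ.
λ/μ = 74.43/19.66 = 3.7859
Minimum integer c = ⌊3.7859⌋ + 1 = 4
Check: 4·19.66 = 78.64 > 74.43, while 3·19.66 = 58.98 ≤ 74.43

Final: 4 servers


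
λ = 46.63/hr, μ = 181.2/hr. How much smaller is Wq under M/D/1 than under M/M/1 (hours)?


ρ = 46.63/181.2 = 0.2573
Wq(M/M/1) = ρ/(μ−λ) = 0.2573/134.57 = 0.001912 hr
Wq(M/D/1) = ρ/(2(μ−λ)) = 0.0009562 hr
Savings = 0.001912 − 0.0009562 = 0.0009562 hr

Final: 0.0009562 hr


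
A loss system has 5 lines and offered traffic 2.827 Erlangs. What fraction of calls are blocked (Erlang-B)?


B(c,a) = (a^c/c!) / Σ_{k=0}^{c} a^k/k!
a^5/5! = 1.504693
Σ terms (k=0..5): 1.00000 + 2.82700 + 3.99596 + 3.76553 + 2.66129 + 1.50469 = 15.754476
B = 1.504693/15.754476 = 0.095509

Final: 0.095509


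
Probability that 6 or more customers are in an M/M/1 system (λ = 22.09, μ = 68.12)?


ρ = 22.09/68.12 = 0.3243
P(N ≥ n) = ρ^n = 0.3243^6 = 0.001163

Final: 0.001163


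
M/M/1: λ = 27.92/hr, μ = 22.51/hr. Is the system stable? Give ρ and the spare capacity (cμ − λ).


Total capacity cμ = 1·22.51 = 22.51/hr
ρ = λ/(cμ) = 27.92/22.51 = 1.2403
Stable ⇔ ρ < 1: NO
Spare capacity = cμ − λ = 22.51 − 27.92 = -5.41/hr

Final: ρ = 1.2403; unstable; margin = -5.41/hr


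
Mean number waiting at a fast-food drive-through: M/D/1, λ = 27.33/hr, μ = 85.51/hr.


ρ = 27.33/85.51 = 0.3196
M/D/1: Lq = ρ²/(2(1−ρ)) = 0.1022/(2·0.6804) = 0.07507

Final: 0.07507


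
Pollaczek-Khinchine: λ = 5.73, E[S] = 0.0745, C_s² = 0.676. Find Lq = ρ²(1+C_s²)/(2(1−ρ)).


ρ = λ·E[S] = 5.73·0.0745 = 0.4269
Lq = ρ²(1+C_s²)/(2(1−ρ)) = 0.1822·(1+0.676)/(2·0.5731)
= 0.1822·1.6760/1.1462 = 0.26646

Final: 0.26646


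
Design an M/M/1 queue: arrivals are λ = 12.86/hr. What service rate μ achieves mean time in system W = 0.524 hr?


W = 1/(μ−λ) ⇒ μ − λ = 1/W = 1/0.524 = 1.9084
μ = λ + 1/W = 12.86 + 1.9084 = 14.7684 per hr

Final: 14.7684 /hr


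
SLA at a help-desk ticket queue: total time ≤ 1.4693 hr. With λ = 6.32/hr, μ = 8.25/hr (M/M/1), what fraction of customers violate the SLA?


W ~ Exponential(μ−λ) for M/M/1.
μ − λ = 8.25 − 6.32 = 1.9300
P(W > t) = e^{−(μ−λ)t} = e^{−2.8357} = 0.058675

Final: 0.058675


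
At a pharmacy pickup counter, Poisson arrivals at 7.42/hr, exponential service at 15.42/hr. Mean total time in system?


W = 1/(μ−λ) = 1/(15.42 − 7.42) = 1/8.00 = 0.1250 hr

Final: 0.1250 hr


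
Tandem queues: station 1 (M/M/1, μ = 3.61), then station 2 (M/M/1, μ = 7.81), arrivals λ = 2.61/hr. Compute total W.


Each node sees arrival rate λ = 2.61/hr (tandem ⇒ throughput preserved).
W₁ = 1/(μ₁−λ) = 1/(3.61−2.61) = 1.00000 hr
W₂ = 1/(μ₂−λ) = 1/(7.81−2.61) = 0.19231 hr
W_total = W₁ + W₂ = 1.00000 + 0.19231 = 1.19231 hr

Final: 1.19231 hr


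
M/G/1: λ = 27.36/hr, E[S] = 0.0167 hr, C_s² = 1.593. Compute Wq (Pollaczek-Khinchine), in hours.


ρ = λ·E[S] = 27.36·0.0167 = 0.4569
E[S²] = E[S]²(1+C_s²) = 0.0167²·(1+1.593) = 0.0007232
Wq = λ·E[S²]/(2(1−ρ)) = 27.36·0.0007232/(2·0.5431) = 0.01822 hr

Final: 0.01822 hr


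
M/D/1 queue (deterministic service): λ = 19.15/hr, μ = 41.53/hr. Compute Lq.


ρ = 19.15/41.53 = 0.4611
M/D/1: Lq = ρ²/(2(1−ρ)) = 0.2126/(2·0.5389) = 0.19728

Final: 0.19728


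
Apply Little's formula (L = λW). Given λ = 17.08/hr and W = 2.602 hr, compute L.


L = λW = 17.08·2.602 = 44.4422

Final: 44.4422


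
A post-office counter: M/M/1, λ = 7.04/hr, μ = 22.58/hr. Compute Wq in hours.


ρ = 7.04/22.58 = 0.3118
Wq = ρ/(μ−λ) = 0.3118/(22.58 − 7.04) = 0.3118/15.54 = 0.02006 hr

Final: 0.02006 hr


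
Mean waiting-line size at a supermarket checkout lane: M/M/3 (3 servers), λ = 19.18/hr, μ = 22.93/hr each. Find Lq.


a = λ/μ = 0.8365; ρ = a/3 = 0.2788
P₀ = 0.430748
Lq = P₀·a^c·ρ / (c!·(1−ρ)²) = 0.430748·0.58524·0.2788/(6·0.52010)
= 0.02252

Final: 0.02252


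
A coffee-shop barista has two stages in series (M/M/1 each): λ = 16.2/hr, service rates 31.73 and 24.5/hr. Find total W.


Each node sees arrival rate λ = 16.2/hr (tandem ⇒ throughput preserved).
W₁ = 1/(μ₁−λ) = 1/(31.73−16.2) = 0.06439 hr
W₂ = 1/(μ₂−λ) = 1/(24.5−16.2) = 0.12048 hr
W_total = W₁ + W₂ = 0.06439 + 0.12048 = 0.18487 hr

Final: 0.18487 hr


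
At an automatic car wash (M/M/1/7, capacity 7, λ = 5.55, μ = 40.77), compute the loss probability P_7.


ρ = λ/μ = 5.55/40.77 = 0.1361
P_K = (1−ρ)ρ^K/(1−ρ^(K+1)) = (0.8639·0.0000008663)/(1 − 0.0000001179)
= 0.0000007484/1.000000 = 0.0000007484

Final: 0.0000007484


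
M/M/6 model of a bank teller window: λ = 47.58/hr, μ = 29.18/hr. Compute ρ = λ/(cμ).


ρ = λ/(cμ) = 47.58/(6·29.18) = 47.58/175.08 = 0.2718

Final: 0.2718


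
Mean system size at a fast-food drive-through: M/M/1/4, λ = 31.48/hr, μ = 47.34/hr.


ρ = 31.48/47.34 = 0.6650
L = ρ[1 − (K+1)ρ^K + Kρ^(K+1)] / [(1−ρ)(1−ρ^(K+1))]
Numerator: 0.6650·(1 − 5·0.195536 + 4·0.130027) = 0.360702
Denominator: (0.3350)·(0.869973) = 0.291461
L = 0.360702/0.291461 = 1.2376

Final: 1.2376


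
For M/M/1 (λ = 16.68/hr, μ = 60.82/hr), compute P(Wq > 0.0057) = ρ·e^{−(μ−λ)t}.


ρ = 16.68/60.82 = 0.2743
P(Wq > t) = ρ·e^{−(μ−λ)t} = 0.2743·e^{−0.2516}
= 0.2743·0.777557 = 0.213247

Final: 0.213247


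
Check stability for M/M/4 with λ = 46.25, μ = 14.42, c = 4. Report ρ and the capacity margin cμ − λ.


Total capacity cμ = 4·14.42 = 57.68/hr
ρ = λ/(cμ) = 46.25/57.68 = 0.8018
Stable ⇔ ρ < 1: YES
Spare capacity = cμ − λ = 57.68 − 46.25 = 11.43/hr

Final: ρ = 0.8018; stable; margin = 11.43/hr


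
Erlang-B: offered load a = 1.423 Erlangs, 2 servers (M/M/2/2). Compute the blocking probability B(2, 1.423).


B(c,a) = (a^c/c!) / Σ_{k=0}^{c} a^k/k!
a^2/2! = 1.012465
Σ terms (k=0..2): 1.00000 + 1.42300 + 1.01246 = 3.435465
B = 1.012465/3.435465 = 0.294710

Final: 0.294710


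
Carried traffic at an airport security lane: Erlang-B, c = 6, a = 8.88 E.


B(6,8.88) = 0.434801 (Erlang-B)
Carried load = a(1 − B) = 8.88·(1 − 0.434801) = 8.88·0.565199 = 5.0190 E

Final: 5.0190 Erlangs


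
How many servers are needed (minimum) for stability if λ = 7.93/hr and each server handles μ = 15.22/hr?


Stability requires cμ > λ ⇔ c > λ/μ.
λ/μ = 7.93/15.22 = 0.5210
Minimum integer c = ⌊0.5210⌋ + 1 = 1
Check: 1·15.22 = 15.22 > 7.93, while 0·15.22 = 0.00 ≤ 7.93

Final: 1 servers


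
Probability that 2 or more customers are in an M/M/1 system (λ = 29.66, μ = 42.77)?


ρ = 29.66/42.77 = 0.6935
P(N ≥ n) = ρ^n = 0.6935^2 = 0.480910

Final: 0.480910


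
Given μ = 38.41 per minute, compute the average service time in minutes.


Mean service time = 1/μ = 1/38.41 minute = 0.02603 minute
In minutes: 0.02603 × 1 = 0.02603 min

Final: 0.02603 min


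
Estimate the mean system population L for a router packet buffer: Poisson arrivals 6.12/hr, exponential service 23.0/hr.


ρ = λ/μ = 6.12/23.0 = 0.2661
L = ρ/(1−ρ) = 0.2661/(1 − 0.2661) = 0.2661/0.7339 = 0.3626

Final: 0.3626


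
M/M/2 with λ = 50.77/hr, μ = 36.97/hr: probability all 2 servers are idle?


a = λ/μ = 50.77/36.97 = 1.3733; ρ = a/c = 0.6866
Σ_{k=0}^{1} a^k/k! (terms k=0..1) = 1.00000 + 1.37328 = 2.37328
Tail: a^2/(2!(1−ρ)) = 1.88589/(2·0.3134) = 3.00912
P₀ = 1/(2.37328 + 3.00912) = 1/5.38239 = 0.185791

Final: 0.185791


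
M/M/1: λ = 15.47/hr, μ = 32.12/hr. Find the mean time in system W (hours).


W = 1/(μ−λ) = 1/(32.12 − 15.47) = 1/16.65 = 0.06006 hr

Final: 0.06006 hr


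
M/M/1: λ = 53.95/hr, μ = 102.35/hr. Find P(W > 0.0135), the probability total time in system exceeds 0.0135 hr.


W ~ Exponential(μ−λ) for M/M/1.
μ − λ = 102.35 − 53.95 = 48.4000
P(W > t) = e^{−(μ−λ)t} = e^{−0.6534} = 0.520274

Final: 0.520274


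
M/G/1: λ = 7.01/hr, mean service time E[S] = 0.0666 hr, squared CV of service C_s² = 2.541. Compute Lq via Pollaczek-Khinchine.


ρ = λ·E[S] = 7.01·0.0666 = 0.4669
Lq = ρ²(1+C_s²)/(2(1−ρ)) = 0.2180·(1+2.541)/(2·0.5331)
= 0.2180·3.5410/1.0663 = 0.72384

Final: 0.72384


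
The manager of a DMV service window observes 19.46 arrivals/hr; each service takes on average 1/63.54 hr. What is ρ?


ρ = λ/μ = 19.46/63.54 = 0.3063

Final: 0.3063


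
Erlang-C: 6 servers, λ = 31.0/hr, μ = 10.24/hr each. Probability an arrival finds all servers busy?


a = λ/μ = 3.0273; ρ = a/6 = 0.5046
P₀ = 0.047595 (from M/M/c formula)
C(c,a) = [a^c/(c!(1−ρ))]·P₀ = [769.78674/(720·0.4954)]·0.047595
= 2.15797·0.047595 = 0.102708

Final: 0.102708


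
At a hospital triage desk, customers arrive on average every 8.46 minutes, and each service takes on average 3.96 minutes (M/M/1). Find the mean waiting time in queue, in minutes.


λ = 60/8.46 = 7.0922 /hr
μ = 60/3.96 = 15.1515 /hr
ρ = λ/μ = 7.0922/15.1515 = 0.4681
Wq = ρ/(μ−λ) = 0.4681/(15.1515−7.0922) = 0.05808 hr
In minutes: 0.05808·60 = 3.485 min

Final: 3.485 min


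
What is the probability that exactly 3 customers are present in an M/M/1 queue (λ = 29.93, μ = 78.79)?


ρ = 29.93/78.79 = 0.3799
P_n = (1−ρ)·ρ^n = (1 − 0.3799)·0.3799^3 = 0.6201·0.054816 = 0.033993

Final: 0.033993


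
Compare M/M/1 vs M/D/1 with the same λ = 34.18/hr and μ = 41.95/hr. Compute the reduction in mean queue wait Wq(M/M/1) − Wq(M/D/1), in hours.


ρ = 34.18/41.95 = 0.8148
Wq(M/M/1) = ρ/(μ−λ) = 0.8148/7.77 = 0.10486 hr
Wq(M/D/1) = ρ/(2(μ−λ)) = 0.05243 hr
Savings = 0.10486 − 0.05243 = 0.05243 hr

Final: 0.05243 hr


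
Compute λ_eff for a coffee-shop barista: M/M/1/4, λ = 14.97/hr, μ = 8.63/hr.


ρ = 1.7346; P_K = (1−ρ)ρ^4/(1−ρ^5) = 0.452313
λ_eff = λ(1 − P_K) = 14.97·(1 − 0.452313) = 14.97·0.547687 = 8.1989 /hr

Final: 8.1989 /hr


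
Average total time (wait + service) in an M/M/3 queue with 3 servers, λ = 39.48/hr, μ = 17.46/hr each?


a = 2.2612; ρ = 0.7537; P₀ = 0.073306
Lq = P₀·a^c·ρ/(c!(1−ρ)²) = 1.75529
Wq = Lq/λ = 1.75529/39.48 = 0.04446 hr
W = Wq + 1/μ = 0.04446 + 0.05727 = 0.10173 hr

Final: 0.10173 hr


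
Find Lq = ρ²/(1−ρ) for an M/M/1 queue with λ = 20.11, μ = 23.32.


ρ = 20.11/23.32 = 0.8623
Lq = ρ²/(1−ρ) = 0.7436/0.1377 = 5.4024

Final: 5.4024


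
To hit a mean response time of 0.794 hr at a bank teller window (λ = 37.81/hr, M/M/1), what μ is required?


W = 1/(μ−λ) ⇒ μ − λ = 1/W = 1/0.794 = 1.2594
μ = λ + 1/W = 37.81 + 1.2594 = 39.0694 per hr

Final: 39.0694 /hr


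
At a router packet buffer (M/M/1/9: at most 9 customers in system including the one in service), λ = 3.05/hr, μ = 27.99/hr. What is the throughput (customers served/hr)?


ρ = 0.1090; P_K = (1−ρ)ρ^9/(1−ρ^10) = 0.000000001930
λ_eff = λ(1 − P_K) = 3.05·(1 − 0.000000001930) = 3.05·1.000000 = 3.0500 /hr

Final: 3.0500 /hr


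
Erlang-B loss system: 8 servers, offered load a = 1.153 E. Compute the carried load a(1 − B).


B(8,1.153) = 0.00002446 (Erlang-B)
Carried load = a(1 − B) = 1.153·(1 − 0.00002446) = 1.153·0.999976 = 1.1530 E

Final: 1.1530 Erlangs


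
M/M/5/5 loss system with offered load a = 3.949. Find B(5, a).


B(c,a) = (a^c/c!) / Σ_{k=0}^{c} a^k/k!
a^5/5! = 8.003030
Σ terms (k=0..5): 1.00000 + 3.94900 + 7.79730 + 10.26385 + 10.13298 + 8.00303 = 41.146159
B = 8.003030/41.146159 = 0.194502

Final: 0.194502


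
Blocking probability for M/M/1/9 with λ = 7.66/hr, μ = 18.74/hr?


ρ = λ/μ = 7.66/18.74 = 0.4088
P_K = (1−ρ)ρ^K/(1−ρ^(K+1)) = (0.5912·0.0003185)/(1 − 0.0001302)
= 0.0001883/0.999870 = 0.0001883

Final: 0.0001883


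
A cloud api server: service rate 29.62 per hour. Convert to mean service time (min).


Mean service time = 1/μ = 1/29.62 hour = 0.03376 hour
In minutes: 0.03376 × 60 = 2.0257 min

Final: 2.0257 min


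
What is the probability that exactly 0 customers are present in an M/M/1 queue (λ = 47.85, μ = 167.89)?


ρ = 47.85/167.89 = 0.2850
P_n = (1−ρ)·ρ^n = (1 − 0.2850)·0.2850^0 = 0.7150·1.000000 = 0.714992

Final: 0.714992


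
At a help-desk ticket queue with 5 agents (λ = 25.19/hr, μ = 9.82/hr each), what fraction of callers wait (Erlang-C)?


a = λ/μ = 2.5652; ρ = a/5 = 0.5130
P₀ = 0.074777 (from M/M/c formula)
C(c,a) = [a^c/(c!(1−ρ))]·P₀ = [111.06658/(120·0.4870)]·0.074777
= 1.90066·0.074777 = 0.142125

Final: 0.142125


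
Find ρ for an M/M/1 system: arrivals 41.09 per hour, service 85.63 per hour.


ρ = λ/μ = 41.09/85.63 = 0.4799

Final: 0.4799


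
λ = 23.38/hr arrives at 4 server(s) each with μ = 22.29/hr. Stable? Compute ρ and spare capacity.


Total capacity cμ = 4·22.29 = 89.16/hr
ρ = λ/(cμ) = 23.38/89.16 = 0.2622
Stable ⇔ ρ < 1: YES
Spare capacity = cμ − λ = 89.16 − 23.38 = 65.78/hr

Final: ρ = 0.2622; stable; margin = 65.78/hr


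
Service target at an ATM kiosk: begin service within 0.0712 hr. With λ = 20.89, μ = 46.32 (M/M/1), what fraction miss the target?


ρ = 20.89/46.32 = 0.4510
P(Wq > t) = ρ·e^{−(μ−λ)t} = 0.4510·e^{−1.8106}
= 0.4510·0.163553 = 0.073761

Final: 0.073761


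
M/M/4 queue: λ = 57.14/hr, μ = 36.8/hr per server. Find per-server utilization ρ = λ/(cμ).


ρ = λ/(cμ) = 57.14/(4·36.8) = 57.14/147.20 = 0.3882

Final: 0.3882


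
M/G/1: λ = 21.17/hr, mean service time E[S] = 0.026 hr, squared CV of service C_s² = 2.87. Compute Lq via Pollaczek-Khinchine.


ρ = λ·E[S] = 21.17·0.026 = 0.5504
Lq = ρ²(1+C_s²)/(2(1−ρ)) = 0.3030·(1+2.87)/(2·0.4496)
= 0.3030·3.8700/0.8992 = 1.30395

Final: 1.30395


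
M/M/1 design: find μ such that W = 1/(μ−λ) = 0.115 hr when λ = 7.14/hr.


W = 1/(μ−λ) ⇒ μ − λ = 1/W = 1/0.115 = 8.6957
μ = λ + 1/W = 7.14 + 8.6957 = 15.8357 per hr

Final: 15.8357 /hr


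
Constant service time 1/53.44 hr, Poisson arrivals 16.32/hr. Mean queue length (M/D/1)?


ρ = 16.32/53.44 = 0.3054
M/D/1: Lq = ρ²/(2(1−ρ)) = 0.09326/(2·0.6946) = 0.06713

Final: 0.06713


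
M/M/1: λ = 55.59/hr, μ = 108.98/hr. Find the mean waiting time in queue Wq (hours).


ρ = 55.59/108.98 = 0.5101
Wq = ρ/(μ−λ) = 0.5101/(108.98 − 55.59) = 0.5101/53.39 = 0.009554 hr

Final: 0.009554 hr


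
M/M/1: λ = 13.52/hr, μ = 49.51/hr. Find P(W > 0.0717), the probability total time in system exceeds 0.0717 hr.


W ~ Exponential(μ−λ) for M/M/1.
μ − λ = 49.51 − 13.52 = 35.9900
P(W > t) = e^{−(μ−λ)t} = e^{−2.5805} = 0.075737

Final: 0.075737


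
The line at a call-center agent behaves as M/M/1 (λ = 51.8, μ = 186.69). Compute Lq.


ρ = 51.8/186.69 = 0.2775
Lq = ρ²/(1−ρ) = 0.07699/0.7225 = 0.1066

Final: 0.1066


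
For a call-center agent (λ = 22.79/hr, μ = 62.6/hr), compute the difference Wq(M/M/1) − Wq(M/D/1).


ρ = 22.79/62.6 = 0.3641
Wq(M/M/1) = ρ/(μ−λ) = 0.3641/39.81 = 0.009145 hr
Wq(M/D/1) = ρ/(2(μ−λ)) = 0.004572 hr
Savings = 0.009145 − 0.004572 = 0.004572 hr

Final: 0.004572 hr


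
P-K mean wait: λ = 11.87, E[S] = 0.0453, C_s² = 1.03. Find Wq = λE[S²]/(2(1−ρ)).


ρ = λ·E[S] = 11.87·0.0453 = 0.5377
E[S²] = E[S]²(1+C_s²) = 0.0453²·(1+1.03) = 0.004166
Wq = λ·E[S²]/(2(1−ρ)) = 11.87·0.004166/(2·0.4623) = 0.05348 hr

Final: 0.05348 hr


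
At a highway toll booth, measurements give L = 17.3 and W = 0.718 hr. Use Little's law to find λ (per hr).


λ = L/W = 17.3/0.718 = 24.0947 /hr

Final: 24.0947 /hr


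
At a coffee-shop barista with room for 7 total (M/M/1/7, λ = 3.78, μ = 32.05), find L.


ρ = 3.78/32.05 = 0.1179
L = ρ[1 − (K+1)ρ^K + Kρ^(K+1)] / [(1−ρ)(1−ρ^(K+1))]
Numerator: 0.1179·(1 − 8·0.0000003174 + 7·0.00000003744) = 0.117940
Denominator: (0.8821)·(1.000000) = 0.882059
L = 0.117940/0.882059 = 0.1337

Final: 0.1337


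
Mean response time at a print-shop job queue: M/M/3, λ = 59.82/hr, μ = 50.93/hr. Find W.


a = 1.1746; ρ = 0.3915; P₀ = 0.302282
Lq = P₀·a^c·ρ/(c!(1−ρ)²) = 0.08632
Wq = Lq/λ = 0.08632/59.82 = 0.001443 hr
W = Wq + 1/μ = 0.001443 + 0.01963 = 0.02108 hr

Final: 0.02108 hr


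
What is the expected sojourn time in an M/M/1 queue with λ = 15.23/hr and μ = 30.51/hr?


W = 1/(μ−λ) = 1/(30.51 − 15.23) = 1/15.28 = 0.06545 hr

Final: 0.06545 hr


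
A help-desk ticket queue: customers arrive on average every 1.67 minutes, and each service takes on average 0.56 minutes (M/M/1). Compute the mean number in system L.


λ = 60/1.67 = 35.9281 /hr
μ = 60/0.56 = 107.1429 /hr
ρ = λ/μ = 35.9281/107.1429 = 0.3353
L = ρ/(1−ρ) = 0.3353/0.6647 = 0.5045

Final: 0.5045


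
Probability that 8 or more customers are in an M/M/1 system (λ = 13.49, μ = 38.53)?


ρ = 13.49/38.53 = 0.3501
P(N ≥ n) = ρ^n = 0.3501^8 = 0.0002258

Final: 0.0002258


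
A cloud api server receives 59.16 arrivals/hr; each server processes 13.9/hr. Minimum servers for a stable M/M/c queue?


Stability requires cμ > λ ⇔ c > λ/μ.
λ/μ = 59.16/13.9 = 4.2561
Minimum integer c = ⌊4.2561⌋ + 1 = 5
Check: 5·13.9 = 69.50 > 59.16, while 4·13.9 = 55.60 ≤ 59.16

Final: 5 servers


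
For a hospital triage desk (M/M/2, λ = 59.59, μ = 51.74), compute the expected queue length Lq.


a = λ/μ = 1.1517; ρ = a/2 = 0.5759
P₀ = 0.269148
Lq = P₀·a^c·ρ / (c!·(1−ρ)²) = 0.269148·1.32646·0.5759/(2·0.17989)
= 0.57142

Final: 0.57142


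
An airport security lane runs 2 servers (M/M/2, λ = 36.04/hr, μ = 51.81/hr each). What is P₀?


a = λ/μ = 36.04/51.81 = 0.6956; ρ = a/c = 0.3478
Σ_{k=0}^{1} a^k/k! (terms k=0..1) = 1.00000 + 0.69562 = 1.69562
Tail: a^2/(2!(1−ρ)) = 0.48389/(2·0.6522) = 0.37097
P₀ = 1/(1.69562 + 0.37097) = 1/2.06659 = 0.483889

Final: 0.483889


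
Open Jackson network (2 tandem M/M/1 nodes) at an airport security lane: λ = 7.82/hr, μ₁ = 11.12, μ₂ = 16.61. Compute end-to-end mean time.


Each node sees arrival rate λ = 7.82/hr (tandem ⇒ throughput preserved).
W₁ = 1/(μ₁−λ) = 1/(11.12−7.82) = 0.30303 hr
W₂ = 1/(μ₂−λ) = 1/(16.61−7.82) = 0.11377 hr
W_total = W₁ + W₂ = 0.30303 + 0.11377 = 0.41680 hr

Final: 0.41680 hr


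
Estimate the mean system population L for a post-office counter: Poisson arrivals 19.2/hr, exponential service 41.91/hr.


ρ = λ/μ = 19.2/41.91 = 0.4581
L = ρ/(1−ρ) = 0.4581/(1 − 0.4581) = 0.4581/0.5419 = 0.8454

Final: 0.8454


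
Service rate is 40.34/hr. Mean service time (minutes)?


Mean service time = 1/μ = 1/40.34 hour = 0.02479 hour
In minutes: 0.02479 × 60 = 1.4874 min

Final: 1.4874 min


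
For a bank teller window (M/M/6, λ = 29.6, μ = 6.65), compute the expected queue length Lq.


a = λ/μ = 4.4511; ρ = a/6 = 0.7419
P₀ = 0.009726
Lq = P₀·a^c·ρ / (c!·(1−ρ)²) = 0.009726·7777.14855·0.7419/(720·0.06664)
= 1.16956

Final: 1.16956


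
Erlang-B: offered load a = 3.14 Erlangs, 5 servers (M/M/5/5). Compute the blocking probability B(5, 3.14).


B(c,a) = (a^c/c!) / Σ_{k=0}^{c} a^k/k!
a^5/5! = 2.543706
Σ terms (k=0..5): 1.00000 + 3.14000 + 4.92980 + 5.15986 + 4.05049 + 2.54371 = 20.823852
B = 2.543706/20.823852 = 0.122154

Final: 0.122154


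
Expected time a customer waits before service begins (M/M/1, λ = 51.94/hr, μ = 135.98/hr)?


ρ = 51.94/135.98 = 0.3820
Wq = ρ/(μ−λ) = 0.3820/(135.98 − 51.94) = 0.3820/84.04 = 0.004545 hr

Final: 0.004545 hr


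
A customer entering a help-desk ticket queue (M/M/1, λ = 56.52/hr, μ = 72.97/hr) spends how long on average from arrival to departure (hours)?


W = 1/(μ−λ) = 1/(72.97 − 56.52) = 1/16.45 = 0.06079 hr

Final: 0.06079 hr


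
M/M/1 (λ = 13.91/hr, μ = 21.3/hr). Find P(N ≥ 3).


ρ = 13.91/21.3 = 0.6531
P(N ≥ n) = ρ^n = 0.6531^3 = 0.278511

Final: 0.278511


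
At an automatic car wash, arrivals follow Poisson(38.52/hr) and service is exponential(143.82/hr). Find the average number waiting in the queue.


ρ = 38.52/143.82 = 0.2678
Lq = ρ²/(1−ρ) = 0.07174/0.7322 = 0.09798

Final: 0.09798


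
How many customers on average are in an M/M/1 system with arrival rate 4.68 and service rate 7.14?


ρ = λ/μ = 4.68/7.14 = 0.6555
L = ρ/(1−ρ) = 0.6555/(1 − 0.6555) = 0.6555/0.3445 = 1.9024

Final: 1.9024


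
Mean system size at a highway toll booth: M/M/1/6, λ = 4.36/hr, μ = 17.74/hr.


ρ = 4.36/17.74 = 0.2458
L = ρ[1 − (K+1)ρ^K + Kρ^(K+1)] / [(1−ρ)(1−ρ^(K+1))]
Numerator: 0.2458·(1 − 7·0.0002204 + 6·0.00005417) = 0.245473
Denominator: (0.7542)·(0.999946) = 0.754187
L = 0.245473/0.754187 = 0.3255

Final: 0.3255


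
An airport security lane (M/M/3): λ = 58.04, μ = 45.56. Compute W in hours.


a = 1.2739; ρ = 0.4246; P₀ = 0.271426
Lq = P₀·a^c·ρ/(c!(1−ρ)²) = 0.11997
Wq = Lq/λ = 0.11997/58.04 = 0.002067 hr
W = Wq + 1/μ = 0.002067 + 0.02195 = 0.02402 hr

Final: 0.02402 hr


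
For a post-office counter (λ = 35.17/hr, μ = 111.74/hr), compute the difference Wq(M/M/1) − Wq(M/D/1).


ρ = 35.17/111.74 = 0.3147
Wq(M/M/1) = ρ/(μ−λ) = 0.3147/76.57 = 0.004111 hr
Wq(M/D/1) = ρ/(2(μ−λ)) = 0.002055 hr
Savings = 0.004111 − 0.002055 = 0.002055 hr

Final: 0.002055 hr
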